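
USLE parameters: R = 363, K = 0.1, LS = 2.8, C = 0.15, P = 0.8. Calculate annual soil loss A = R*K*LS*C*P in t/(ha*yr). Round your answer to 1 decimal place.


Step 1: A = R * K * LS * C * P
Step 2: R * K = 363 * 0.1 = 36.3
Step 3: (R*K) * LS = 36.3 * 2.8 = 101.64
Step 4: * C * P = 101.64 * 0.15 * 0.8 = 12.2
Step 5: A = 12.2 t/(ha*yr)

12.2


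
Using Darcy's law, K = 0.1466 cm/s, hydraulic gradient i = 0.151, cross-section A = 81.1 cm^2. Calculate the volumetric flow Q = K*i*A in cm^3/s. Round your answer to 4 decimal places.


Step 1: Apply Darcy's law: Q = K * i * A
Step 2: Q = 0.1466 * 0.151 * 81.1
Step 3: Q = 1.7953 cm^3/s

1.7953


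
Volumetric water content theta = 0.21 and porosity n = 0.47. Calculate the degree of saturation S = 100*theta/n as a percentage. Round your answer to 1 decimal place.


Step 1: S = 100 * theta_v / n
Step 2: S = 100 * 0.21 / 0.47
Step 3: S = 44.7%

44.7


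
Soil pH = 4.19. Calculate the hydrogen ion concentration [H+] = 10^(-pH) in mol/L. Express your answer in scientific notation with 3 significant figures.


Step 1: [H+] = 10^(-pH)
Step 2: [H+] = 10^(-4.19)
Step 3: [H+] = 6.46e-05 mol/L

6.46e-05


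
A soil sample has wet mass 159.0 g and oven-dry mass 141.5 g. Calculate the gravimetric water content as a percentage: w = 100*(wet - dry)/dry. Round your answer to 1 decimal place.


Step 1: Water mass = wet - dry = 159.0 - 141.5 = 17.5 g
Step 2: w = 100 * water mass / dry mass
Step 3: w = 100 * 17.5 / 141.5 = 12.4%

12.4


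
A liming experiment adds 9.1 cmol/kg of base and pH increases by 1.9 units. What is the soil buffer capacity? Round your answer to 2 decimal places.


Step 1: BC = change in base / change in pH
Step 2: BC = 9.1 / 1.9
Step 3: BC = 4.79 cmol/(kg*pH unit)

4.79


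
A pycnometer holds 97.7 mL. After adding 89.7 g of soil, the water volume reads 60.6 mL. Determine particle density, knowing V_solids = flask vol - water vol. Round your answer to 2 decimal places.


Step 1: Volume of solids = flask volume - water volume with soil
Step 2: V_solids = 97.7 - 60.6 = 37.1 mL
Step 3: Particle density = mass / V_solids = 89.7 / 37.1 = 2.42 g/cm^3

2.42


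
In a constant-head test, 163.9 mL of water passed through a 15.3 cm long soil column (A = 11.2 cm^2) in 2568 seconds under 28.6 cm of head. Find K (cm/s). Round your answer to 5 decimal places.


Step 1: K = Q * L / (A * t * h)
Step 2: Numerator = 163.9 * 15.3 = 2507.67
Step 3: Denominator = 11.2 * 2568 * 28.6 = 822581.76
Step 4: K = 2507.67 / 822581.76 = 0.00305 cm/s

0.00305


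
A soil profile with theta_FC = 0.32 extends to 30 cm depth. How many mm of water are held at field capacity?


Step 1: Water (mm) = theta_FC * depth (cm) * 10
Step 2: Water = 0.32 * 30 * 10
Step 3: Water = 96.0 mm

96.0


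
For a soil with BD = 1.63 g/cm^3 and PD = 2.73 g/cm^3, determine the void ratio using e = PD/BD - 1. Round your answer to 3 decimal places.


Step 1: e = PD / BD - 1
Step 2: e = 2.73 / 1.63 - 1
Step 3: e = 1.67485 - 1
Step 4: e = 0.675

0.675


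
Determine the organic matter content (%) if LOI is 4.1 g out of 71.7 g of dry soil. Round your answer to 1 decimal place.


Step 1: OM% = 100 * LOI / sample mass
Step 2: OM = 100 * 4.1 / 71.7
Step 3: OM = 5.7%

5.7


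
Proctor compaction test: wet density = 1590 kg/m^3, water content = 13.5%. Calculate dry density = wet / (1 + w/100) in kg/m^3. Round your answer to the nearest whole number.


Step 1: Dry density = wet density / (1 + w/100)
Step 2: Dry density = 1590 / (1 + 13.5/100)
Step 3: Dry density = 1590 / 1.135
Step 4: Dry density = 1401 kg/m^3

1401


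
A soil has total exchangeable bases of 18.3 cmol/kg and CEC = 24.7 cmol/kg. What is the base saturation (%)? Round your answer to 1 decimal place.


Step 1: BS = 100 * (sum of bases) / CEC
Step 2: BS = 100 * 18.3 / 24.7
Step 3: BS = 74.1%

74.1


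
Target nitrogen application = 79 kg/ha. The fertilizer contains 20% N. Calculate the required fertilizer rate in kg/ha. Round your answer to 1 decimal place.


Step 1: Fertilizer rate = target N / (N content / 100)
Step 2: Rate = 79 / (20 / 100)
Step 3: Rate = 79 / 0.2
Step 4: Rate = 395.0 kg/ha

395.0


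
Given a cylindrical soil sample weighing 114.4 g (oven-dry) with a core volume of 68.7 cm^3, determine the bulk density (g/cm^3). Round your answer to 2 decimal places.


Step 1: Identify the formula: BD = dry mass / volume
Step 2: Substitute values: BD = 114.4 / 68.7
Step 3: BD = 1.67 g/cm^3

1.67


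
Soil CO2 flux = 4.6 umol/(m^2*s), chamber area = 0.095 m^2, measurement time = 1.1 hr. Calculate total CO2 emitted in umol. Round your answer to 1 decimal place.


Step 1: Convert time to seconds: 1.1 hr * 3600 = 3960.0 s
Step 2: Total = flux * area * time_s
Step 3: Total = 4.6 * 0.095 * 3960.0
Step 4: Total = 1730.5 umol

1730.5


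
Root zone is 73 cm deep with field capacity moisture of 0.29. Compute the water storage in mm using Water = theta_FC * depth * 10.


Step 1: Water (mm) = theta_FC * depth (cm) * 10
Step 2: Water = 0.29 * 73 * 10
Step 3: Water = 211.7 mm

211.7


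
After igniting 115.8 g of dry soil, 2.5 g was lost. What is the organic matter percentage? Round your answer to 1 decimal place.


Step 1: OM% = 100 * LOI / sample mass
Step 2: OM = 100 * 2.5 / 115.8
Step 3: OM = 2.2%

2.2


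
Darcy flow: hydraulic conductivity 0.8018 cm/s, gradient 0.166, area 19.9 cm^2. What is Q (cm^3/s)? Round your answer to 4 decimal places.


Step 1: Apply Darcy's law: Q = K * i * A
Step 2: Q = 0.8018 * 0.166 * 19.9
Step 3: Q = 2.6487 cm^3/s

2.6487


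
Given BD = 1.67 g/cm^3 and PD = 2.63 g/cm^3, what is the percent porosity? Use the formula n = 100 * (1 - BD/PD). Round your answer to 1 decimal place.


Step 1: Formula: n = 100 * (1 - BD / PD)
Step 2: n = 100 * (1 - 1.67 / 2.63)
Step 3: n = 100 * (1 - 0.63498)
Step 4: n = 36.5%

36.5


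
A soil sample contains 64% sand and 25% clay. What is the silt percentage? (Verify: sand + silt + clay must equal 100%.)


Step 1: sand + silt + clay = 100%
Step 2: silt = 100 - sand - clay
Step 3: silt = 100 - 64 - 25
Step 4: silt = 11%

11


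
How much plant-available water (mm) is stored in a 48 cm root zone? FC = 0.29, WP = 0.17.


Step 1: Available water = (FC - WP) * depth * 10
Step 2: AW = (0.29 - 0.17) * 48 * 10
Step 3: AW = 0.12 * 48 * 10
Step 4: AW = 57.6 mm

57.6


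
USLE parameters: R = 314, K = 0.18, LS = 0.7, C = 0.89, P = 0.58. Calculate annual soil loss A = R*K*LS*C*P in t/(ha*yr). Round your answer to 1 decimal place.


Step 1: A = R * K * LS * C * P
Step 2: R * K = 314 * 0.18 = 56.52
Step 3: (R*K) * LS = 56.52 * 0.7 = 39.564
Step 4: * C * P = 39.564 * 0.89 * 0.58 = 20.4
Step 5: A = 20.4 t/(ha*yr)

20.4


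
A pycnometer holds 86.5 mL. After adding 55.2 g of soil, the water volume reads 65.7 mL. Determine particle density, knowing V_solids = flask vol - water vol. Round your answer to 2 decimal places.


Step 1: Volume of solids = flask volume - water volume with soil
Step 2: V_solids = 86.5 - 65.7 = 20.8 mL
Step 3: Particle density = mass / V_solids = 55.2 / 20.8 = 2.65 g/cm^3

2.65


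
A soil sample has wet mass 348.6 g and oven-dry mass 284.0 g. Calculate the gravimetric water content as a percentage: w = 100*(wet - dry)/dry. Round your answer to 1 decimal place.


Step 1: Water mass = wet - dry = 348.6 - 284.0 = 64.6 g
Step 2: w = 100 * water mass / dry mass
Step 3: w = 100 * 64.6 / 284.0 = 22.7%

22.7


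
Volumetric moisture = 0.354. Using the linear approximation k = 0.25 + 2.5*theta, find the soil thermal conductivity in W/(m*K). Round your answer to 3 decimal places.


Step 1: k = 0.25 + 2.5 * theta
Step 2: k = 0.25 + 2.5 * 0.354
Step 3: k = 0.25 + 0.885
Step 4: k = 1.135 W/(m*K)

1.135


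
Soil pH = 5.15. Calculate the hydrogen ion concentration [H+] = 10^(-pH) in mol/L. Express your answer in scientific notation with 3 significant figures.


Step 1: [H+] = 10^(-pH)
Step 2: [H+] = 10^(-5.15)
Step 3: [H+] = 7.08e-06 mol/L

7.08e-06


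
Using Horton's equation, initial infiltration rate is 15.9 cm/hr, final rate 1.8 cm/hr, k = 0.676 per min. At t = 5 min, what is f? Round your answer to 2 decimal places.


Step 1: f = fc + (f0 - fc) * exp(-k * t)
Step 2: exp(-0.676 * 5) = 0.034047
Step 3: f = 1.8 + (15.9 - 1.8) * 0.034047
Step 4: f = 1.8 + 14.1 * 0.034047
Step 5: f = 2.28 cm/hr

2.28


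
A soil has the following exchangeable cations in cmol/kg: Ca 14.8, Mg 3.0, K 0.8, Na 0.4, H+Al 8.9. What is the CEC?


Step 1: CEC = Ca + Mg + K + Na + (H+Al)
Step 2: CEC = 14.8 + 3.0 + 0.8 + 0.4 + 8.9
Step 3: CEC = 27.9 cmol/kg

27.9


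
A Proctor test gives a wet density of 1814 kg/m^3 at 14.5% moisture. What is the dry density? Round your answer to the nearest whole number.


Step 1: Dry density = wet density / (1 + w/100)
Step 2: Dry density = 1814 / (1 + 14.5/100)
Step 3: Dry density = 1814 / 1.145
Step 4: Dry density = 1584 kg/m^3

1584


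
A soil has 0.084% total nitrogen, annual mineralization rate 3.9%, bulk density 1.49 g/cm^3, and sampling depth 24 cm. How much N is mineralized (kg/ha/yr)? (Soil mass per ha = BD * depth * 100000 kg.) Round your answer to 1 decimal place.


Step 1: Soil mass per ha = BD * depth * 100000 = 1.49 * 24 * 100000 = 3576000 kg
Step 2: Total N pool = soil mass * N%/100 = 3576000 * 0.084/100 = 3003.84 kg/ha
Step 3: N mineralized = N pool * rate%/100 = 3003.84 * 3.9/100 = 117.1 kg/ha/yr

117.1


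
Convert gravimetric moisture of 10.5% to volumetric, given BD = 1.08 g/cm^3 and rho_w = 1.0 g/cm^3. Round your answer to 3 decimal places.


Step 1: theta = (w / 100) * BD / rho_w
Step 2: theta = (10.5 / 100) * 1.08 / 1.0
Step 3: theta = 0.105 * 1.08
Step 4: theta = 0.113

0.113


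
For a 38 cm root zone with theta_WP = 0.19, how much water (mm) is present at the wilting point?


Step 1: Water (mm) = theta_WP * depth * 10
Step 2: Water = 0.19 * 38 * 10
Step 3: Water = 72.2 mm

72.2


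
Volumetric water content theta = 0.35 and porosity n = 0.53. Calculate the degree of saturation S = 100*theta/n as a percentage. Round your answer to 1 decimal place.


Step 1: S = 100 * theta_v / n
Step 2: S = 100 * 0.35 / 0.53
Step 3: S = 66.0%

66.0


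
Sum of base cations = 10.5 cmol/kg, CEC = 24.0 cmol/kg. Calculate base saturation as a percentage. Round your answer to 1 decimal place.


Step 1: BS = 100 * (sum of bases) / CEC
Step 2: BS = 100 * 10.5 / 24.0
Step 3: BS = 43.8%

43.8


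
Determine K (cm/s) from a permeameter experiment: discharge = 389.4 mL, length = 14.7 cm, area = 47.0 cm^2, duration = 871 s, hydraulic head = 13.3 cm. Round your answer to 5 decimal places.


Step 1: K = Q * L / (A * t * h)
Step 2: Numerator = 389.4 * 14.7 = 5724.18
Step 3: Denominator = 47.0 * 871 * 13.3 = 544462.1
Step 4: K = 5724.18 / 544462.1 = 0.01051 cm/s

0.01051


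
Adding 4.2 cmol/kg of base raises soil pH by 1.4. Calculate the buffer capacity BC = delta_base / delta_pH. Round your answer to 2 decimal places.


Step 1: BC = change in base / change in pH
Step 2: BC = 4.2 / 1.4
Step 3: BC = 3.0 cmol/(kg*pH unit)

3.0


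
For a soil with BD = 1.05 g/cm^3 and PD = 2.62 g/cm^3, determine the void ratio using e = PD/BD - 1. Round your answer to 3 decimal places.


Step 1: e = PD / BD - 1
Step 2: e = 2.62 / 1.05 - 1
Step 3: e = 2.49524 - 1
Step 4: e = 1.495

1.495


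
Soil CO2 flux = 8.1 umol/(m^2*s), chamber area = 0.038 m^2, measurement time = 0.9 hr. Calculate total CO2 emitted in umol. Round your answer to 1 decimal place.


Step 1: Convert time to seconds: 0.9 hr * 3600 = 3240.0 s
Step 2: Total = flux * area * time_s
Step 3: Total = 8.1 * 0.038 * 3240.0
Step 4: Total = 997.3 umol

997.3


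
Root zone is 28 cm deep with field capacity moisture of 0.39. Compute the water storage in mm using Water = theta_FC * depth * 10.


Step 1: Water (mm) = theta_FC * depth (cm) * 10
Step 2: Water = 0.39 * 28 * 10
Step 3: Water = 109.2 mm

109.2


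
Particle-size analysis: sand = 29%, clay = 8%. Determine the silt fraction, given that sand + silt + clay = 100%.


Step 1: sand + silt + clay = 100%
Step 2: silt = 100 - sand - clay
Step 3: silt = 100 - 29 - 8
Step 4: silt = 63%

63


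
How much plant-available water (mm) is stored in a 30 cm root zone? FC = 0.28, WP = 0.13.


Step 1: Available water = (FC - WP) * depth * 10
Step 2: AW = (0.28 - 0.13) * 30 * 10
Step 3: AW = 0.15 * 30 * 10
Step 4: AW = 45.0 mm

45.0


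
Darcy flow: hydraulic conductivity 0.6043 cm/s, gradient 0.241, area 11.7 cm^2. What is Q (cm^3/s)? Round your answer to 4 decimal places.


Step 1: Apply Darcy's law: Q = K * i * A
Step 2: Q = 0.6043 * 0.241 * 11.7
Step 3: Q = 1.7039 cm^3/s

1.7039


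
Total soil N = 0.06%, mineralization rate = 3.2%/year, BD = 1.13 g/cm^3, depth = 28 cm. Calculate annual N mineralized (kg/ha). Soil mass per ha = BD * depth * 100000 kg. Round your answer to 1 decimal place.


Step 1: Soil mass per ha = BD * depth * 100000 = 1.13 * 28 * 100000 = 3164000 kg
Step 2: Total N pool = soil mass * N%/100 = 3164000 * 0.06/100 = 1898.4 kg/ha
Step 3: N mineralized = N pool * rate%/100 = 1898.4 * 3.2/100 = 60.7 kg/ha/yr

60.7


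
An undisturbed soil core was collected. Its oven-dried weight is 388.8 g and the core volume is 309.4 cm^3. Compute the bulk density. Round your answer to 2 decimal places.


Step 1: Identify the formula: BD = dry mass / volume
Step 2: Substitute values: BD = 388.8 / 309.4
Step 3: BD = 1.26 g/cm^3

1.26


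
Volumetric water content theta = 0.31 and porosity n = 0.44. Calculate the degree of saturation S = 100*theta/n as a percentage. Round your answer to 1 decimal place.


Step 1: S = 100 * theta_v / n
Step 2: S = 100 * 0.31 / 0.44
Step 3: S = 70.5%

70.5


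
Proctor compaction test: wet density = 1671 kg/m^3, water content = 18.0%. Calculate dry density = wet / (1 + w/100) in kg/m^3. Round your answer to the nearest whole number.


Step 1: Dry density = wet density / (1 + w/100)
Step 2: Dry density = 1671 / (1 + 18.0/100)
Step 3: Dry density = 1671 / 1.18
Step 4: Dry density = 1416 kg/m^3

1416


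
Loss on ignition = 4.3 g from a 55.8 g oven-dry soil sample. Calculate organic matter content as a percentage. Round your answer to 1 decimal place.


Step 1: OM% = 100 * LOI / sample mass
Step 2: OM = 100 * 4.3 / 55.8
Step 3: OM = 7.7%

7.7


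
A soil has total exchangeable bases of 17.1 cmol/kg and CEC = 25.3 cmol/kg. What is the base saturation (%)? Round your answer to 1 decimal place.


Step 1: BS = 100 * (sum of bases) / CEC
Step 2: BS = 100 * 17.1 / 25.3
Step 3: BS = 67.6%

67.6


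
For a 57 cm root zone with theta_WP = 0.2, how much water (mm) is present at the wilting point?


Step 1: Water (mm) = theta_WP * depth * 10
Step 2: Water = 0.2 * 57 * 10
Step 3: Water = 114.0 mm

114.0


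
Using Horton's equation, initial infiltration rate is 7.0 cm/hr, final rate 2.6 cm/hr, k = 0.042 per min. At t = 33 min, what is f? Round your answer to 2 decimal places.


Step 1: f = fc + (f0 - fc) * exp(-k * t)
Step 2: exp(-0.042 * 33) = 0.250074
Step 3: f = 2.6 + (7.0 - 2.6) * 0.250074
Step 4: f = 2.6 + 4.4 * 0.250074
Step 5: f = 3.7 cm/hr

3.7


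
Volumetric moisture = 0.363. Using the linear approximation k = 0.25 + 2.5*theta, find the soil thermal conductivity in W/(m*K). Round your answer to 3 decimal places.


Step 1: k = 0.25 + 2.5 * theta
Step 2: k = 0.25 + 2.5 * 0.363
Step 3: k = 0.25 + 0.908
Step 4: k = 1.158 W/(m*K)

1.158


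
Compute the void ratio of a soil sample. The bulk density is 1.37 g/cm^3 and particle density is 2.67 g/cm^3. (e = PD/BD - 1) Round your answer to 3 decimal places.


Step 1: e = PD / BD - 1
Step 2: e = 2.67 / 1.37 - 1
Step 3: e = 1.94891 - 1
Step 4: e = 0.949

0.949


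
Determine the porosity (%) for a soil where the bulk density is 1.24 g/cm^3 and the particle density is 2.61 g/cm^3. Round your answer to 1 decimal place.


Step 1: Formula: n = 100 * (1 - BD / PD)
Step 2: n = 100 * (1 - 1.24 / 2.61)
Step 3: n = 100 * (1 - 0.4751)
Step 4: n = 52.5%

52.5


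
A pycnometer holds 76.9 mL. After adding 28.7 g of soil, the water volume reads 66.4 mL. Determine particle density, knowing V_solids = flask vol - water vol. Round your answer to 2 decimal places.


Step 1: Volume of solids = flask volume - water volume with soil
Step 2: V_solids = 76.9 - 66.4 = 10.5 mL
Step 3: Particle density = mass / V_solids = 28.7 / 10.5 = 2.73 g/cm^3

2.73


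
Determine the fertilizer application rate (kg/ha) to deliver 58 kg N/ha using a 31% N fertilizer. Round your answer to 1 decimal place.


Step 1: Fertilizer rate = target N / (N content / 100)
Step 2: Rate = 58 / (31 / 100)
Step 3: Rate = 58 / 0.31
Step 4: Rate = 187.1 kg/ha

187.1


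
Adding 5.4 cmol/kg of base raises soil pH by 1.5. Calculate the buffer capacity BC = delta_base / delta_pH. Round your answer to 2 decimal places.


Step 1: BC = change in base / change in pH
Step 2: BC = 5.4 / 1.5
Step 3: BC = 3.6 cmol/(kg*pH unit)

3.6


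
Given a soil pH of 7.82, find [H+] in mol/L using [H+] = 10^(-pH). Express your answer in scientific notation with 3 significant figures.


Step 1: [H+] = 10^(-pH)
Step 2: [H+] = 10^(-7.82)
Step 3: [H+] = 1.51e-08 mol/L

1.51e-08


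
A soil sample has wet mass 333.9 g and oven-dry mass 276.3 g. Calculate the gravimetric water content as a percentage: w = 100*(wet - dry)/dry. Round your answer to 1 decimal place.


Step 1: Water mass = wet - dry = 333.9 - 276.3 = 57.6 g
Step 2: w = 100 * water mass / dry mass
Step 3: w = 100 * 57.6 / 276.3 = 20.8%

20.8


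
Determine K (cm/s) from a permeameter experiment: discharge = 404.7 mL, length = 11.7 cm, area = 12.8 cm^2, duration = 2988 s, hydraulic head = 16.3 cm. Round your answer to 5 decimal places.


Step 1: K = Q * L / (A * t * h)
Step 2: Numerator = 404.7 * 11.7 = 4734.99
Step 3: Denominator = 12.8 * 2988 * 16.3 = 623416.32
Step 4: K = 4734.99 / 623416.32 = 0.0076 cm/s

0.0076


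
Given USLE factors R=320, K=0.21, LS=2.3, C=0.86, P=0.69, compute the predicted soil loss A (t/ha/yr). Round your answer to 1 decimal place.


Step 1: A = R * K * LS * C * P
Step 2: R * K = 320 * 0.21 = 67.2
Step 3: (R*K) * LS = 67.2 * 2.3 = 154.56
Step 4: * C * P = 154.56 * 0.86 * 0.69 = 91.7
Step 5: A = 91.7 t/(ha*yr)

91.7


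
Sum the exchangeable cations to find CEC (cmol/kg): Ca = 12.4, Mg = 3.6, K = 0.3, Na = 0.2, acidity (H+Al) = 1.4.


Step 1: CEC = Ca + Mg + K + Na + (H+Al)
Step 2: CEC = 12.4 + 3.6 + 0.3 + 0.2 + 1.4
Step 3: CEC = 17.9 cmol/kg

17.9


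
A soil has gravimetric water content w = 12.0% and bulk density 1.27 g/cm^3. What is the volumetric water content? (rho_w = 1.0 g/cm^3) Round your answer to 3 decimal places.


Step 1: theta = (w / 100) * BD / rho_w
Step 2: theta = (12.0 / 100) * 1.27 / 1.0
Step 3: theta = 0.12 * 1.27
Step 4: theta = 0.152

0.152


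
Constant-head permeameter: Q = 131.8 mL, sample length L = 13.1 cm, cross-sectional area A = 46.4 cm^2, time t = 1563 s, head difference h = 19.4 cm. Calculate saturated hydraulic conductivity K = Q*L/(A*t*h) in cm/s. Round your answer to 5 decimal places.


Step 1: K = Q * L / (A * t * h)
Step 2: Numerator = 131.8 * 13.1 = 1726.58
Step 3: Denominator = 46.4 * 1563 * 19.4 = 1406950.08
Step 4: K = 1726.58 / 1406950.08 = 0.00123 cm/s

0.00123


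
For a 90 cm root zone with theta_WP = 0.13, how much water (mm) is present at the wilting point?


Step 1: Water (mm) = theta_WP * depth * 10
Step 2: Water = 0.13 * 90 * 10
Step 3: Water = 117.0 mm

117.0


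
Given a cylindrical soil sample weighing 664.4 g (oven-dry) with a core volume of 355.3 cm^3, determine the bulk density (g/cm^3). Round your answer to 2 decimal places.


Step 1: Identify the formula: BD = dry mass / volume
Step 2: Substitute values: BD = 664.4 / 355.3
Step 3: BD = 1.87 g/cm^3

1.87


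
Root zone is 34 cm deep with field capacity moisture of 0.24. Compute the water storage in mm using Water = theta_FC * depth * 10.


Step 1: Water (mm) = theta_FC * depth (cm) * 10
Step 2: Water = 0.24 * 34 * 10
Step 3: Water = 81.6 mm

81.6


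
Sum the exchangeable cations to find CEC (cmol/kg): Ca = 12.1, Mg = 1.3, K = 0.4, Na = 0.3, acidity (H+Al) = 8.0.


Step 1: CEC = Ca + Mg + K + Na + (H+Al)
Step 2: CEC = 12.1 + 1.3 + 0.4 + 0.3 + 8.0
Step 3: CEC = 22.1 cmol/kg

22.1


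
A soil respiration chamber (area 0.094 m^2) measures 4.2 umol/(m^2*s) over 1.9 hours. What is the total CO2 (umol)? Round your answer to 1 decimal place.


Step 1: Convert time to seconds: 1.9 hr * 3600 = 6840.0 s
Step 2: Total = flux * area * time_s
Step 3: Total = 4.2 * 0.094 * 6840.0
Step 4: Total = 2700.4 umol

2700.4


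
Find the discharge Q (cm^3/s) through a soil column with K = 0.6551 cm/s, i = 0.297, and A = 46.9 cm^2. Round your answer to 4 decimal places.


Step 1: Apply Darcy's law: Q = K * i * A
Step 2: Q = 0.6551 * 0.297 * 46.9
Step 3: Q = 9.1251 cm^3/s

9.1251


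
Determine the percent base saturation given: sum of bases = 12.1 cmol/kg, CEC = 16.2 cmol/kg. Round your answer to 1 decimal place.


Step 1: BS = 100 * (sum of bases) / CEC
Step 2: BS = 100 * 12.1 / 16.2
Step 3: BS = 74.7%

74.7


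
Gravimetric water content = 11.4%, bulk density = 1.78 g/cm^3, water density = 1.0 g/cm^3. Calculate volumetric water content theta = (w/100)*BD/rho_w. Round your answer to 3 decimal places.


Step 1: theta = (w / 100) * BD / rho_w
Step 2: theta = (11.4 / 100) * 1.78 / 1.0
Step 3: theta = 0.114 * 1.78
Step 4: theta = 0.203

0.203


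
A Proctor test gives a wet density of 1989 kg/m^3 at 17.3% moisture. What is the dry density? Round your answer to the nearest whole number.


Step 1: Dry density = wet density / (1 + w/100)
Step 2: Dry density = 1989 / (1 + 17.3/100)
Step 3: Dry density = 1989 / 1.173
Step 4: Dry density = 1696 kg/m^3

1696


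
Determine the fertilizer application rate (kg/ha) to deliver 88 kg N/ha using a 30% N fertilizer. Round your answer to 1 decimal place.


Step 1: Fertilizer rate = target N / (N content / 100)
Step 2: Rate = 88 / (30 / 100)
Step 3: Rate = 88 / 0.3
Step 4: Rate = 293.3 kg/ha

293.3


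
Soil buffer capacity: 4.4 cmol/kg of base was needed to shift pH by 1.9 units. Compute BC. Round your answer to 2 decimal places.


Step 1: BC = change in base / change in pH
Step 2: BC = 4.4 / 1.9
Step 3: BC = 2.32 cmol/(kg*pH unit)

2.32


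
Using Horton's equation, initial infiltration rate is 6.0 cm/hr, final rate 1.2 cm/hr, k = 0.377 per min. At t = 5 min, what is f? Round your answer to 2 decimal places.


Step 1: f = fc + (f0 - fc) * exp(-k * t)
Step 2: exp(-0.377 * 5) = 0.151829
Step 3: f = 1.2 + (6.0 - 1.2) * 0.151829
Step 4: f = 1.2 + 4.8 * 0.151829
Step 5: f = 1.93 cm/hr

1.93


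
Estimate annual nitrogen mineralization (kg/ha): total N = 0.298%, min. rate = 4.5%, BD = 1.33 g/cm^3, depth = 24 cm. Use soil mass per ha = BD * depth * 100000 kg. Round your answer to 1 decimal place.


Step 1: Soil mass per ha = BD * depth * 100000 = 1.33 * 24 * 100000 = 3192000 kg
Step 2: Total N pool = soil mass * N%/100 = 3192000 * 0.298/100 = 9512.16 kg/ha
Step 3: N mineralized = N pool * rate%/100 = 9512.16 * 4.5/100 = 428.0 kg/ha/yr

428.0


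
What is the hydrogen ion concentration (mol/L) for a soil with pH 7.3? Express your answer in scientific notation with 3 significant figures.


Step 1: [H+] = 10^(-pH)
Step 2: [H+] = 10^(-7.3)
Step 3: [H+] = 5.01e-08 mol/L

5.01e-08


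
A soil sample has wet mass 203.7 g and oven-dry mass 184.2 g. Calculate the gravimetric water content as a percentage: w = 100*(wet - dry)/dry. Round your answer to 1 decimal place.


Step 1: Water mass = wet - dry = 203.7 - 184.2 = 19.5 g
Step 2: w = 100 * water mass / dry mass
Step 3: w = 100 * 19.5 / 184.2 = 10.6%

10.6


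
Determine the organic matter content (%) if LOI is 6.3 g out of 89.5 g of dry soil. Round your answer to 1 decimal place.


Step 1: OM% = 100 * LOI / sample mass
Step 2: OM = 100 * 6.3 / 89.5
Step 3: OM = 7.0%

7.0


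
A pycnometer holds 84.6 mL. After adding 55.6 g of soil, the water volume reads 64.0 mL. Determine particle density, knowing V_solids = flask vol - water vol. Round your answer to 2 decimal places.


Step 1: Volume of solids = flask volume - water volume with soil
Step 2: V_solids = 84.6 - 64.0 = 20.6 mL
Step 3: Particle density = mass / V_solids = 55.6 / 20.6 = 2.7 g/cm^3

2.7


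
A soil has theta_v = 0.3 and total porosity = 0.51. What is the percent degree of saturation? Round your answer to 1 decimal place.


Step 1: S = 100 * theta_v / n
Step 2: S = 100 * 0.3 / 0.51
Step 3: S = 58.8%

58.8


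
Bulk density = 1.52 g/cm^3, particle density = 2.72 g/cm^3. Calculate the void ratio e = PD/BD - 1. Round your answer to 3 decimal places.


Step 1: e = PD / BD - 1
Step 2: e = 2.72 / 1.52 - 1
Step 3: e = 1.78947 - 1
Step 4: e = 0.789

0.789


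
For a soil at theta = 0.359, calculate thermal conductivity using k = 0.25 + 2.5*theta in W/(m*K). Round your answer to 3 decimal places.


Step 1: k = 0.25 + 2.5 * theta
Step 2: k = 0.25 + 2.5 * 0.359
Step 3: k = 0.25 + 0.898
Step 4: k = 1.148 W/(m*K)

1.148


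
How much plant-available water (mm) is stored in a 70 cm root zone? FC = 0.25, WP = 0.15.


Step 1: Available water = (FC - WP) * depth * 10
Step 2: AW = (0.25 - 0.15) * 70 * 10
Step 3: AW = 0.1 * 70 * 10
Step 4: AW = 70.0 mm

70.0


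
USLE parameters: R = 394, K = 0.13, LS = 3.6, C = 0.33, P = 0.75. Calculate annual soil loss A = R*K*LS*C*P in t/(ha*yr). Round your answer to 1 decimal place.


Step 1: A = R * K * LS * C * P
Step 2: R * K = 394 * 0.13 = 51.22
Step 3: (R*K) * LS = 51.22 * 3.6 = 184.392
Step 4: * C * P = 184.392 * 0.33 * 0.75 = 45.6
Step 5: A = 45.6 t/(ha*yr)

45.6


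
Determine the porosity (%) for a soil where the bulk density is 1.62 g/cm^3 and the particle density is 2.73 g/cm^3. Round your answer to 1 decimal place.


Step 1: Formula: n = 100 * (1 - BD / PD)
Step 2: n = 100 * (1 - 1.62 / 2.73)
Step 3: n = 100 * (1 - 0.59341)
Step 4: n = 40.7%

40.7


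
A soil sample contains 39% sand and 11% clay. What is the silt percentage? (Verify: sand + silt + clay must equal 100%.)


Step 1: sand + silt + clay = 100%
Step 2: silt = 100 - sand - clay
Step 3: silt = 100 - 39 - 11
Step 4: silt = 50%

50


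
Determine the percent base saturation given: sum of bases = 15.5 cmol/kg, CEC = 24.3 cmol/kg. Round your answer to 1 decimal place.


Step 1: BS = 100 * (sum of bases) / CEC
Step 2: BS = 100 * 15.5 / 24.3
Step 3: BS = 63.8%

63.8


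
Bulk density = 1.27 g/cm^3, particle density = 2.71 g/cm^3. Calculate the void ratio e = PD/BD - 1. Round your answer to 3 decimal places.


Step 1: e = PD / BD - 1
Step 2: e = 2.71 / 1.27 - 1
Step 3: e = 2.13386 - 1
Step 4: e = 1.134

1.134


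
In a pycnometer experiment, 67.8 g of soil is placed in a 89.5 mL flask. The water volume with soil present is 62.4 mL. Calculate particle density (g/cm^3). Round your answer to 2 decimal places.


Step 1: Volume of solids = flask volume - water volume with soil
Step 2: V_solids = 89.5 - 62.4 = 27.1 mL
Step 3: Particle density = mass / V_solids = 67.8 / 27.1 = 2.5 g/cm^3

2.5


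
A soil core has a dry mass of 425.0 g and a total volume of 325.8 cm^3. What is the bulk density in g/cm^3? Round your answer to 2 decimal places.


Step 1: Identify the formula: BD = dry mass / volume
Step 2: Substitute values: BD = 425.0 / 325.8
Step 3: BD = 1.3 g/cm^3

1.3


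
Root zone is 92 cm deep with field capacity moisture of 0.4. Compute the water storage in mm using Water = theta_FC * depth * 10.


Step 1: Water (mm) = theta_FC * depth (cm) * 10
Step 2: Water = 0.4 * 92 * 10
Step 3: Water = 368.0 mm

368.0


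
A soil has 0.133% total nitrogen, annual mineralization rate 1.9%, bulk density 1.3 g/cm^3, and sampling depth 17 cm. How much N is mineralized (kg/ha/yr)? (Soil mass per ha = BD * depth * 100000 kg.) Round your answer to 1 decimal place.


Step 1: Soil mass per ha = BD * depth * 100000 = 1.3 * 17 * 100000 = 2210000 kg
Step 2: Total N pool = soil mass * N%/100 = 2210000 * 0.133/100 = 2939.3 kg/ha
Step 3: N mineralized = N pool * rate%/100 = 2939.3 * 1.9/100 = 55.8 kg/ha/yr

55.8


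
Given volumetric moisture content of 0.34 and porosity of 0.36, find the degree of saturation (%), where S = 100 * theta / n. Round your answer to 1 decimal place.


Step 1: S = 100 * theta_v / n
Step 2: S = 100 * 0.34 / 0.36
Step 3: S = 94.4%

94.4


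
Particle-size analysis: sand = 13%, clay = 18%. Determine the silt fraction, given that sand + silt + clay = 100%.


Step 1: sand + silt + clay = 100%
Step 2: silt = 100 - sand - clay
Step 3: silt = 100 - 13 - 18
Step 4: silt = 69%

69


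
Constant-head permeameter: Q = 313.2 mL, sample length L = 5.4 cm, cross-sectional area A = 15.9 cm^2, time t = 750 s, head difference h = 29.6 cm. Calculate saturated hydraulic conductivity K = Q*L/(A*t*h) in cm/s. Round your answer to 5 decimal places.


Step 1: K = Q * L / (A * t * h)
Step 2: Numerator = 313.2 * 5.4 = 1691.28
Step 3: Denominator = 15.9 * 750 * 29.6 = 352980.0
Step 4: K = 1691.28 / 352980.0 = 0.00479 cm/s

0.00479


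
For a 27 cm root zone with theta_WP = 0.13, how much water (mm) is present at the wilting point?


Step 1: Water (mm) = theta_WP * depth * 10
Step 2: Water = 0.13 * 27 * 10
Step 3: Water = 35.1 mm

35.1


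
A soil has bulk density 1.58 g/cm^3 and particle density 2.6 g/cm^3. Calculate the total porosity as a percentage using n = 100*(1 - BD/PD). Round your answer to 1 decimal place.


Step 1: Formula: n = 100 * (1 - BD / PD)
Step 2: n = 100 * (1 - 1.58 / 2.6)
Step 3: n = 100 * (1 - 0.60769)
Step 4: n = 39.2%

39.2


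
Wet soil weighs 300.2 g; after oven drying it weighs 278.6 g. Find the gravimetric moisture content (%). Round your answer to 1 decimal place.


Step 1: Water mass = wet - dry = 300.2 - 278.6 = 21.6 g
Step 2: w = 100 * water mass / dry mass
Step 3: w = 100 * 21.6 / 278.6 = 7.8%

7.8


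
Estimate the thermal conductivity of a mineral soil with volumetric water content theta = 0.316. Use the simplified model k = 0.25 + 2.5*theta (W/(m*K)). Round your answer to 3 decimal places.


Step 1: k = 0.25 + 2.5 * theta
Step 2: k = 0.25 + 2.5 * 0.316
Step 3: k = 0.25 + 0.79
Step 4: k = 1.04 W/(m*K)

1.04


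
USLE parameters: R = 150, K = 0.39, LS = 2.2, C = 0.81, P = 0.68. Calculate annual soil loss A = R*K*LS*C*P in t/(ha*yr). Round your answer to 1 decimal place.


Step 1: A = R * K * LS * C * P
Step 2: R * K = 150 * 0.39 = 58.5
Step 3: (R*K) * LS = 58.5 * 2.2 = 128.7
Step 4: * C * P = 128.7 * 0.81 * 0.68 = 70.9
Step 5: A = 70.9 t/(ha*yr)

70.9


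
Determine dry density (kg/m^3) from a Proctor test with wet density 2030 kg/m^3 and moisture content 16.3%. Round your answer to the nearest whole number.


Step 1: Dry density = wet density / (1 + w/100)
Step 2: Dry density = 2030 / (1 + 16.3/100)
Step 3: Dry density = 2030 / 1.163
Step 4: Dry density = 1745 kg/m^3

1745


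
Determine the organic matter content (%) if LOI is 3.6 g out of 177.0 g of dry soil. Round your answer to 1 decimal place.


Step 1: OM% = 100 * LOI / sample mass
Step 2: OM = 100 * 3.6 / 177.0
Step 3: OM = 2.0%

2.0


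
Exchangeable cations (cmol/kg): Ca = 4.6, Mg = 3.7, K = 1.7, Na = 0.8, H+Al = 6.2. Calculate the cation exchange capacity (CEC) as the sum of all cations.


Step 1: CEC = Ca + Mg + K + Na + (H+Al)
Step 2: CEC = 4.6 + 3.7 + 1.7 + 0.8 + 6.2
Step 3: CEC = 17.0 cmol/kg

17.0


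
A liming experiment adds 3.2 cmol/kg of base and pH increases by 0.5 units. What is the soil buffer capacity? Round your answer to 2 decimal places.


Step 1: BC = change in base / change in pH
Step 2: BC = 3.2 / 0.5
Step 3: BC = 6.4 cmol/(kg*pH unit)

6.4


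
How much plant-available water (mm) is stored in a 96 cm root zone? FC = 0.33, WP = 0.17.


Step 1: Available water = (FC - WP) * depth * 10
Step 2: AW = (0.33 - 0.17) * 96 * 10
Step 3: AW = 0.16 * 96 * 10
Step 4: AW = 153.6 mm

153.6


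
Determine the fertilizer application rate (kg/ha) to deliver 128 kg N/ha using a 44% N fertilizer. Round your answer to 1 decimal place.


Step 1: Fertilizer rate = target N / (N content / 100)
Step 2: Rate = 128 / (44 / 100)
Step 3: Rate = 128 / 0.44
Step 4: Rate = 290.9 kg/ha

290.9


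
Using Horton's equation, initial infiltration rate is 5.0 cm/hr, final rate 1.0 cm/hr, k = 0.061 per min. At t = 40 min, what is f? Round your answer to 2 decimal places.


Step 1: f = fc + (f0 - fc) * exp(-k * t)
Step 2: exp(-0.061 * 40) = 0.087161
Step 3: f = 1.0 + (5.0 - 1.0) * 0.087161
Step 4: f = 1.0 + 4.0 * 0.087161
Step 5: f = 1.35 cm/hr

1.35


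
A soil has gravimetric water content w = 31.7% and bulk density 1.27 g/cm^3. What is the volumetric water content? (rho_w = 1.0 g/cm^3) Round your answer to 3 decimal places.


Step 1: theta = (w / 100) * BD / rho_w
Step 2: theta = (31.7 / 100) * 1.27 / 1.0
Step 3: theta = 0.317 * 1.27
Step 4: theta = 0.403

0.403


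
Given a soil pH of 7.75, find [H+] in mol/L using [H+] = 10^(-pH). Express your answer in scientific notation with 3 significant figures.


Step 1: [H+] = 10^(-pH)
Step 2: [H+] = 10^(-7.75)
Step 3: [H+] = 1.78e-08 mol/L

1.78e-08


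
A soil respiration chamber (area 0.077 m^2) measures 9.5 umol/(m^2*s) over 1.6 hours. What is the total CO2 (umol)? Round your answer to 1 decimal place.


Step 1: Convert time to seconds: 1.6 hr * 3600 = 5760.0 s
Step 2: Total = flux * area * time_s
Step 3: Total = 9.5 * 0.077 * 5760.0
Step 4: Total = 4213.4 umol

4213.4


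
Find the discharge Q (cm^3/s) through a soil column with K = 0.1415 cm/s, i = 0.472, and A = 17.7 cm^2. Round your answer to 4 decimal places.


Step 1: Apply Darcy's law: Q = K * i * A
Step 2: Q = 0.1415 * 0.472 * 17.7
Step 3: Q = 1.1821 cm^3/s

1.1821


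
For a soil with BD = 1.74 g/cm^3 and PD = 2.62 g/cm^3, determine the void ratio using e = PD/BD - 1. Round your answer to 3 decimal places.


Step 1: e = PD / BD - 1
Step 2: e = 2.62 / 1.74 - 1
Step 3: e = 1.50575 - 1
Step 4: e = 0.506

0.506


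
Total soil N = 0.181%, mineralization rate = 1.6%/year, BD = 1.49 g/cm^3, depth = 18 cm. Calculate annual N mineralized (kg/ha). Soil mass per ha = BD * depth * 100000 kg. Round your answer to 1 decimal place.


Step 1: Soil mass per ha = BD * depth * 100000 = 1.49 * 18 * 100000 = 2682000 kg
Step 2: Total N pool = soil mass * N%/100 = 2682000 * 0.181/100 = 4854.42 kg/ha
Step 3: N mineralized = N pool * rate%/100 = 4854.42 * 1.6/100 = 77.7 kg/ha/yr

77.7


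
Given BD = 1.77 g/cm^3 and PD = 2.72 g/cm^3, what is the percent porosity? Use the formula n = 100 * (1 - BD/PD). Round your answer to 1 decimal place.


Step 1: Formula: n = 100 * (1 - BD / PD)
Step 2: n = 100 * (1 - 1.77 / 2.72)
Step 3: n = 100 * (1 - 0.65074)
Step 4: n = 34.9%

34.9


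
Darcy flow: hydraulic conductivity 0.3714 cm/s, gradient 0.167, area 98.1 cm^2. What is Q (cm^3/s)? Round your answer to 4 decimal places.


Step 1: Apply Darcy's law: Q = K * i * A
Step 2: Q = 0.3714 * 0.167 * 98.1
Step 3: Q = 6.0845 cm^3/s

6.0845


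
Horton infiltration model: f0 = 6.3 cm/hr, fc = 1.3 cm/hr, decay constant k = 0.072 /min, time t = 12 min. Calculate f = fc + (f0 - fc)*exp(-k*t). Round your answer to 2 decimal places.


Step 1: f = fc + (f0 - fc) * exp(-k * t)
Step 2: exp(-0.072 * 12) = 0.421473
Step 3: f = 1.3 + (6.3 - 1.3) * 0.421473
Step 4: f = 1.3 + 5.0 * 0.421473
Step 5: f = 3.41 cm/hr

3.41


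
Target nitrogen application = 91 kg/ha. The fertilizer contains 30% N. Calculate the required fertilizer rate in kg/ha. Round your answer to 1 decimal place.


Step 1: Fertilizer rate = target N / (N content / 100)
Step 2: Rate = 91 / (30 / 100)
Step 3: Rate = 91 / 0.3
Step 4: Rate = 303.3 kg/ha

303.3


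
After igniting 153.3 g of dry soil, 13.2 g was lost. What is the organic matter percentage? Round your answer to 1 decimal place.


Step 1: OM% = 100 * LOI / sample mass
Step 2: OM = 100 * 13.2 / 153.3
Step 3: OM = 8.6%

8.6


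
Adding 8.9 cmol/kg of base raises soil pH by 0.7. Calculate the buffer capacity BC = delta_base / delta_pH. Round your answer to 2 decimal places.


Step 1: BC = change in base / change in pH
Step 2: BC = 8.9 / 0.7
Step 3: BC = 12.71 cmol/(kg*pH unit)

12.71


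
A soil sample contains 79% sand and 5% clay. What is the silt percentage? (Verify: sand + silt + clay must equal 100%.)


Step 1: sand + silt + clay = 100%
Step 2: silt = 100 - sand - clay
Step 3: silt = 100 - 79 - 5
Step 4: silt = 16%

16


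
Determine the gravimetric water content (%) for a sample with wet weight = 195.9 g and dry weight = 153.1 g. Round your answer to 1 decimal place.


Step 1: Water mass = wet - dry = 195.9 - 153.1 = 42.8 g
Step 2: w = 100 * water mass / dry mass
Step 3: w = 100 * 42.8 / 153.1 = 28.0%

28.0


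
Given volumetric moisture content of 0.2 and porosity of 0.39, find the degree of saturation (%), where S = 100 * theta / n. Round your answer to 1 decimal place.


Step 1: S = 100 * theta_v / n
Step 2: S = 100 * 0.2 / 0.39
Step 3: S = 51.3%

51.3


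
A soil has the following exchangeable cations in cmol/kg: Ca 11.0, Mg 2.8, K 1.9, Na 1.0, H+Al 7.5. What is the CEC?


Step 1: CEC = Ca + Mg + K + Na + (H+Al)
Step 2: CEC = 11.0 + 2.8 + 1.9 + 1.0 + 7.5
Step 3: CEC = 24.2 cmol/kg

24.2


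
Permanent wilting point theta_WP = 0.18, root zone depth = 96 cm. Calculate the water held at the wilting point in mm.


Step 1: Water (mm) = theta_WP * depth * 10
Step 2: Water = 0.18 * 96 * 10
Step 3: Water = 172.8 mm

172.8


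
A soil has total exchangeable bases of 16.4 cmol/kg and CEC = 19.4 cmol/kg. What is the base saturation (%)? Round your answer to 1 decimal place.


Step 1: BS = 100 * (sum of bases) / CEC
Step 2: BS = 100 * 16.4 / 19.4
Step 3: BS = 84.5%

84.5


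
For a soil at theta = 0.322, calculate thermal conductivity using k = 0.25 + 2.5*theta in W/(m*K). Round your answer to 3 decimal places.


Step 1: k = 0.25 + 2.5 * theta
Step 2: k = 0.25 + 2.5 * 0.322
Step 3: k = 0.25 + 0.805
Step 4: k = 1.055 W/(m*K)

1.055


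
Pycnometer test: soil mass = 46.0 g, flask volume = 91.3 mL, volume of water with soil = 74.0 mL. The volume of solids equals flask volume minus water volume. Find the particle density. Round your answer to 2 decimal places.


Step 1: Volume of solids = flask volume - water volume with soil
Step 2: V_solids = 91.3 - 74.0 = 17.3 mL
Step 3: Particle density = mass / V_solids = 46.0 / 17.3 = 2.66 g/cm^3

2.66


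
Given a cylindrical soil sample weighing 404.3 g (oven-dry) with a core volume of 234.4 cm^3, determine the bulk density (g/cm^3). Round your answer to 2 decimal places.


Step 1: Identify the formula: BD = dry mass / volume
Step 2: Substitute values: BD = 404.3 / 234.4
Step 3: BD = 1.72 g/cm^3

1.72


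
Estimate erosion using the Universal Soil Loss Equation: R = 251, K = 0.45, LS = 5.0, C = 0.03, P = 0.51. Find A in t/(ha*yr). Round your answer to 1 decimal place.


Step 1: A = R * K * LS * C * P
Step 2: R * K = 251 * 0.45 = 112.95
Step 3: (R*K) * LS = 112.95 * 5.0 = 564.75
Step 4: * C * P = 564.75 * 0.03 * 0.51 = 8.6
Step 5: A = 8.6 t/(ha*yr)

8.6


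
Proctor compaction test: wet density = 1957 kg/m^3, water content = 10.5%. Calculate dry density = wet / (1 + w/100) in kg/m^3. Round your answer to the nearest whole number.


Step 1: Dry density = wet density / (1 + w/100)
Step 2: Dry density = 1957 / (1 + 10.5/100)
Step 3: Dry density = 1957 / 1.105
Step 4: Dry density = 1771 kg/m^3

1771


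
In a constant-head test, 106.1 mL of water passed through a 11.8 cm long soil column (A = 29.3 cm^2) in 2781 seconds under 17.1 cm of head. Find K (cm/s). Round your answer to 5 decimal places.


Step 1: K = Q * L / (A * t * h)
Step 2: Numerator = 106.1 * 11.8 = 1251.98
Step 3: Denominator = 29.3 * 2781 * 17.1 = 1393364.43
Step 4: K = 1251.98 / 1393364.43 = 0.0009 cm/s

0.0009
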